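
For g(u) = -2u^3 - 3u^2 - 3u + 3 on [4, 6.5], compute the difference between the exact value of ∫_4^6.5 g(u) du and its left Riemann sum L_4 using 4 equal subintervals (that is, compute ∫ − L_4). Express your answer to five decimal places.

Exact integral: ∫_4^6.5 g(u) du = -1007.03125.
L_4 ≈ -854.0527344.
Error ≈ -1007.03125 − (-854.0527344) ≈ -152.97852.

-152.97852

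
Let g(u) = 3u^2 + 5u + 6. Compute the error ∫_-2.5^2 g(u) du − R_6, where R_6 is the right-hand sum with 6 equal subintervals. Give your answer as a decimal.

Exact integral: ∫_-2.5^2 g(u) du = 45.
R_6 = 52.171875.
Error = 45 − 52.171875 = -7.171875.

-7.171875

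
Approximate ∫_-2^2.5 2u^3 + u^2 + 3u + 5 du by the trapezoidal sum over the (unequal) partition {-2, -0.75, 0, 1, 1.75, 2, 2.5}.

Subinterval widths: 1.25, 0.75, 1, 0.75, 0.25, 0.5.
f(-2) = -13, f(-0.75) = 2.46875, f(0) = 5, f(1) = 11, f(1.75) = 24.03125, f(2) = 31, f(2.5) = 50.
On each subinterval the trapezoid contributes (Δu_i/2)·[f(u_{i-1}) + f(u_i)].
Sum = 44.484375.

44.484375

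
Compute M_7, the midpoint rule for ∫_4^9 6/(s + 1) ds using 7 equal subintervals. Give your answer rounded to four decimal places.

4.1551

Δs = (9 − 4)/7 = 5/7.
Midpoints: 61/14, 71/14, 81/14, 6.5, 101/14, 111/14, 121/14.
f(61/14) = 1.12, f(71/14) = 84/85, f(81/14) = 84/95, f(6.5) = 0.8, f(101/14) = 84/115, f(111/14) = 0.672, f(121/14) = 28/45.
Sum = Δs · [f(61/14) + f(71/14) + f(81/14) + ...].
Sum ≈ 4.1551.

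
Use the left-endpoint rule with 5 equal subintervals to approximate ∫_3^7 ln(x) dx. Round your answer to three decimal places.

5.976

Δx = (7 − 3)/5 = 0.8.
Left endpoints: 3, 3.8, 4.6, 5.4, 6.2.
f(3) ≈ 1.099, f(3.8) ≈ 1.335, f(4.6) ≈ 1.526, f(5.4) ≈ 1.686, f(6.2) ≈ 1.825.
Sum = Δx · [f(3) + f(3.8) + f(4.6) + f(5.4) + f(6.2)].
Sum ≈ 5.976.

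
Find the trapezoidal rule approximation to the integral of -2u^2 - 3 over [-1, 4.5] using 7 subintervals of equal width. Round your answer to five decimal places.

-79.04847

Δu = (4.5 − (-1))/7 = 11/14.
f(-1) = -5, f(-3/14) = -303/98, f(4/7) = -179/49, f(19/14) = -655/98, f(15/7) = -597/49, f(41/14) = -1975/98, f(26/7) = -1499/49, f(4.5) = -43.5.
T_7 = (Δu/2)·[f(u_0) + 2f(u_1) + ... + 2f(u_{6}) + f(u_7)].
Sum ≈ -79.04847.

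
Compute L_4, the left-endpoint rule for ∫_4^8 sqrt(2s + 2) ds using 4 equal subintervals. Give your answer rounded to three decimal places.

14.368

Δs = (8 − 4)/4 = 1.
Left endpoints: 4, 5, 6, 7.
f(4) ≈ 3.162, f(5) ≈ 3.464, f(6) ≈ 3.742, f(7) ≈ 4.000.
Sum = Δs · [f(4) + f(5) + f(6) + f(7)].
Sum ≈ 14.368.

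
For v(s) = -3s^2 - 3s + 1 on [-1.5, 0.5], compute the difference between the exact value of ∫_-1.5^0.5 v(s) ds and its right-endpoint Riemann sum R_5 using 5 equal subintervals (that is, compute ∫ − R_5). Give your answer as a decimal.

0.16

Exact integral: ∫_-1.5^0.5 v(s) ds = 1.5.
R_5 = 1.34.
Error = 1.5 − 1.34 = 0.16.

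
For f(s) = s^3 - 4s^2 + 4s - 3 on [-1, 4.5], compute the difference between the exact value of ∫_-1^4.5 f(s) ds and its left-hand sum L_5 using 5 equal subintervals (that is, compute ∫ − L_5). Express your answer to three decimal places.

19.032

Exact integral: ∫_-1^4.5 f(s) ds ≈ 1.43229.
L_5 = -17.6.
Error ≈ 1.43229 − (-17.6) ≈ 19.032.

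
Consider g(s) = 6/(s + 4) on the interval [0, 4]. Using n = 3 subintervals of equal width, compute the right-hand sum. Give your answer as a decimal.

3.7

Δs = (4 − 0)/3 = 4/3.
Right endpoints: 4/3, 8/3, 4.
g(4/3) = 1.125, g(8/3) = 0.9, g(4) = 0.75.
Sum = Δs · [g(4/3) + g(8/3) + g(4)].
Sum = 3.7.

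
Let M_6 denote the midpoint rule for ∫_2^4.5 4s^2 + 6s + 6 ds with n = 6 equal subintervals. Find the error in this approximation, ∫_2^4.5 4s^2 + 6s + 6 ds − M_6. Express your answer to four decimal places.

0.1447

Exact integral: ∫_2^4.5 f(s) ds ≈ 174.583333.
M_6 ≈ 174.438657.
Error ≈ 174.583333 − 174.438657 ≈ 0.1447.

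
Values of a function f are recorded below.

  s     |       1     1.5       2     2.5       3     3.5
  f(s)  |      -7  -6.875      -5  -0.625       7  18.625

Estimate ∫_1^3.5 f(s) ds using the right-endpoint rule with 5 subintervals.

Δs = 0.5.
Sum = 0.5·[(-6.875) + (-5) + (-0.625) + 7 + 18.625] = 6.5625.

6.5625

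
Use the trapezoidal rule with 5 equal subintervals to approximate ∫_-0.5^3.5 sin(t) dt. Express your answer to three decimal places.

1.716

Δt = (3.5 − (-0.5))/5 = 0.8.
f(-0.5) ≈ -0.479, f(0.3) ≈ 0.296, f(1.1) ≈ 0.891, f(1.9) ≈ 0.946, f(2.7) ≈ 0.427, f(3.5) ≈ -0.351.
T_5 = (Δt/2)·[f(t_0) + 2f(t_1) + ... + 2f(t_{4}) + f(t_5)].
Sum ≈ 1.716.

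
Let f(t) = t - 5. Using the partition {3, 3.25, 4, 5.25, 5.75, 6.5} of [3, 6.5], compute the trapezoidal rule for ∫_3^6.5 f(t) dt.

-0.875

Subinterval widths: 0.25, 0.75, 1.25, 0.5, 0.75.
f(3) = -2, f(3.25) = -1.75, f(4) = -1, f(5.25) = 0.25, f(5.75) = 0.75, f(6.5) = 1.5.
On each subinterval the trapezoid contributes (Δt_i/2)·[f(t_{i-1}) + f(t_i)].
Sum = -0.875.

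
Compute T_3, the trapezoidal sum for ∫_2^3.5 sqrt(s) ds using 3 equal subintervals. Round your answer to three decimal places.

Δs = (3.5 − 2)/3 = 0.5.
f(2) ≈ 1.414, f(2.5) ≈ 1.581, f(3) ≈ 1.732, f(3.5) ≈ 1.871.
T_3 = (Δs/2)·[f(s_0) + 2f(s_1) + 2f(s_2) + f(s_3)].
Sum ≈ 2.478.

2.478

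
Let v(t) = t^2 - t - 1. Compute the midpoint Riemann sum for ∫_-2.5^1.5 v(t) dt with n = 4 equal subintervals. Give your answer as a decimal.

4

Δt = (1.5 − (-2.5))/4 = 1.
Midpoints: -2, -1, 0, 1.
v(-2) = 5, v(-1) = 1, v(0) = -1, v(1) = -1.
Sum = Δt · [v(-2) + v(-1) + v(0) + v(1)].
Sum = 4.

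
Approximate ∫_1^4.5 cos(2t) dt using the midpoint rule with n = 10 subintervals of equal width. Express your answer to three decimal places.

Δt = (4.5 − 1)/10 = 0.35.
Midpoints: 1.175, 1.525, 1.875, 2.225, 2.575, 2.925, 3.275, 3.625, 3.975, 4.325.
f(1.175) ≈ -0.703, f(1.525) ≈ -0.996, f(1.875) ≈ -0.821, f(2.225) ≈ -0.259, f(2.575) ≈ 0.424, f(2.925) ≈ 0.908, f(3.275) ≈ 0.965, f(3.625) ≈ 0.568, f(3.975) ≈ -0.096, f(4.325) ≈ -0.715.
Sum = Δt · [f(1.175) + f(1.525) + f(1.875) + ...].
Sum ≈ -0.254.

-0.254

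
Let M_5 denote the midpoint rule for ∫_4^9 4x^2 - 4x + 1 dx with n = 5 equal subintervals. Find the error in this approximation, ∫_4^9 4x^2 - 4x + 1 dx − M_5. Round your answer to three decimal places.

Exact integral: ∫_4^9 f(x) dx ≈ 761.66667.
M_5 = 760.
Error ≈ 761.66667 − 760 ≈ 1.667.

1.667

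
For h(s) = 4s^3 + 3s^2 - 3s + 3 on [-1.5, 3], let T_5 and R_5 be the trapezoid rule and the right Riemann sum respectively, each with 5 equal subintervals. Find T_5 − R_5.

-57.7125

T_5 = 116.9775.
R_5 = 174.69.
T_5 − R_5 = -57.7125.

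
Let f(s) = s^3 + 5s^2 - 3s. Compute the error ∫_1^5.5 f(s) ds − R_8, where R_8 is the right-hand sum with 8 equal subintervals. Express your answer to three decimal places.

-87.348

Exact integral: ∫_1^5.5 f(s) ds = 460.265625.
R_8 ≈ 547.61353.
Error ≈ 460.265625 − 547.61353 ≈ -87.348.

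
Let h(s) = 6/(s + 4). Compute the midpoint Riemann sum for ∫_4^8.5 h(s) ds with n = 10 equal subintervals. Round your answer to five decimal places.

Δs = (8.5 − 4)/10 = 0.45.
Midpoints: 4.225, 4.675, 5.125, 5.575, 6.025, 6.475, 6.925, 7.375, 7.825, 8.275.
h(4.225) = 240/329, h(4.675) = 240/347, h(5.125) = 48/73, h(5.575) = 240/383, h(6.025) = 240/401, h(6.475) = 240/419, h(6.925) = 240/437, h(7.375) = 48/91, h(7.825) = 240/473, h(8.275) = 240/491.
Sum = Δs · [h(4.225) + h(4.675) + h(5.125) + ...].
Sum ≈ 2.67726.

2.67726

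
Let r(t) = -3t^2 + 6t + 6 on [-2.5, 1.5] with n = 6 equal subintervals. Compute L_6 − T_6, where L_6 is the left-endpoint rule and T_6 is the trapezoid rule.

-12

L_6 ≈ -19.8888889.
T_6 ≈ -7.8888889.
L_6 − T_6 = -12.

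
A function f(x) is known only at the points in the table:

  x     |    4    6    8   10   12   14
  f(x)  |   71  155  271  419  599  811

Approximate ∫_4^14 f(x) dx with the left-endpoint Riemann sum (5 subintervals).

Δx = 2.
Sum = 2·[71 + 155 + 271 + 419 + 599] = 3030.

3030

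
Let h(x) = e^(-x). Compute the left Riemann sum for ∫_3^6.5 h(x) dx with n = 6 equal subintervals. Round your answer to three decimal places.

Δx = (6.5 − 3)/6 = 7/12.
Left endpoints: 3, 43/12, 25/6, 4.75, 16/3, 71/12.
h(3) ≈ 0.050, h(43/12) ≈ 0.028, h(25/6) ≈ 0.016, h(4.75) ≈ 0.009, h(16/3) ≈ 0.005, h(71/12) ≈ 0.003.
Sum = Δx · [h(3) + h(43/12) + h(25/6) + ...].
Sum ≈ 0.064.

0.064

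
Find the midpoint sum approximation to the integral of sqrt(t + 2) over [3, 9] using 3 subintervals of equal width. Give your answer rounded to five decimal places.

Δt = (9 − 3)/3 = 2.
Midpoints: 4, 6, 8.
f(4) ≈ 2.44949, f(6) ≈ 2.82843, f(8) ≈ 3.16228.
Sum = Δt · [f(4) + f(6) + f(8)].
Sum ≈ 16.88039.

16.88039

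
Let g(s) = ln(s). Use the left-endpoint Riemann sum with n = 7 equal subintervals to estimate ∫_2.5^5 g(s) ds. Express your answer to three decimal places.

3.131

Δs = (5 − 2.5)/7 = 5/14.
Left endpoints: 2.5, 20/7, 45/14, 25/7, 55/14, 30/7, 65/14.
g(2.5) ≈ 0.916, g(20/7) ≈ 1.050, g(45/14) ≈ 1.168, g(25/7) ≈ 1.273, g(55/14) ≈ 1.368, g(30/7) ≈ 1.455, g(65/14) ≈ 1.535.
Sum = Δs · [g(2.5) + g(20/7) + g(45/14) + ...].
Sum ≈ 3.131.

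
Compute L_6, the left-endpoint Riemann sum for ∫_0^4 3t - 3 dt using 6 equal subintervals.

8

Δt = (4 − 0)/6 = 2/3.
Left endpoints: 0, 2/3, 4/3, 2, 8/3, 10/3.
f(0) = -3, f(2/3) = -1, f(4/3) = 1, f(2) = 3, f(8/3) = 5, f(10/3) = 7.
Sum = Δt · [f(0) + f(2/3) + f(4/3) + ...].
Sum = 8.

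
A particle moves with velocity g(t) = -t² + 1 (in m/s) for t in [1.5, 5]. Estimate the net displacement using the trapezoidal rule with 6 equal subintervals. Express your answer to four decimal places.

-37.2402

Δt = (5 − 1.5)/6 = 7/12.
g(1.5) = -1.25, g(25/12) = -481/144, g(8/3) = -55/9, g(3.25) = -9.5625, g(23/6) = -493/36, g(53/12) = -2665/144, g(5) = -24.
T_6 = (Δt/2)·[g(t_0) + 2g(t_1) + ... + 2g(t_{5}) + g(t_6)].
Sum ≈ -37.2402.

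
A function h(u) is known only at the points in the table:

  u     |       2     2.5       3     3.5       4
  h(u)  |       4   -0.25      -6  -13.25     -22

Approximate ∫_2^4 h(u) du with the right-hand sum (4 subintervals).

-20.75

Δu = 0.5.
Sum = 0.5·[(-0.25) + (-6) + (-13.25) + (-22)] = -20.75.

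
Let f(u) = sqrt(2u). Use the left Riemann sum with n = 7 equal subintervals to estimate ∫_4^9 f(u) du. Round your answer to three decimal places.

Δu = (9 − 4)/7 = 5/7.
Left endpoints: 4, 33/7, 38/7, 43/7, 48/7, 53/7, 58/7.
f(4) ≈ 2.828, f(33/7) ≈ 3.071, f(38/7) ≈ 3.295, f(43/7) ≈ 3.505, f(48/7) ≈ 3.703, f(53/7) ≈ 3.891, f(58/7) ≈ 4.071.
Sum = Δu · [f(4) + f(33/7) + f(38/7) + ...].
Sum ≈ 17.403.

17.403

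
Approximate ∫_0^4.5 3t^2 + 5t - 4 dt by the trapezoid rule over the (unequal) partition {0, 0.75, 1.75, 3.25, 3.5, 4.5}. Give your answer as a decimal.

Subinterval widths: 0.75, 1, 1.5, 0.25, 1.
f(0) = -4, f(0.75) = 1.4375, f(1.75) = 13.9375, f(3.25) = 43.9375, f(3.5) = 50.25, f(4.5) = 79.25.
On each subinterval the trapezoid contributes (Δt_i/2)·[f(t_{i-1}) + f(t_i)].
Sum = 126.65625.

126.65625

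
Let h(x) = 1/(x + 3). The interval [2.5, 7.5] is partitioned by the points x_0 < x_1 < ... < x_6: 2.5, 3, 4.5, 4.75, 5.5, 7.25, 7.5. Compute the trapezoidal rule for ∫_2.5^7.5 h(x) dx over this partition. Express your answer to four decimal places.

Subinterval widths: 0.5, 1.5, 0.25, 0.75, 1.75, 0.25.
h(2.5) = 2/11, h(3) = 1/6, h(4.5) = 2/15, h(4.75) = 4/31, h(5.5) = 2/17, h(7.25) = 4/41, h(7.5) = 2/21.
On each subinterval the trapezoid contributes (Δx_i/2)·[h(x_{i-1}) + h(x_i)].
Sum ≈ 0.6498.

0.6498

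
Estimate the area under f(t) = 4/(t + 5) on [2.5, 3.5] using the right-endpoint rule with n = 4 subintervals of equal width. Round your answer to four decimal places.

0.4929

Δt = (3.5 − 2.5)/4 = 0.25.
Right endpoints: 2.75, 3, 3.25, 3.5.
f(2.75) = 16/31, f(3) = 0.5, f(3.25) = 16/33, f(3.5) = 8/17.
Sum = Δt · [f(2.75) + f(3) + f(3.25) + f(3.5)].
Sum ≈ 0.4929.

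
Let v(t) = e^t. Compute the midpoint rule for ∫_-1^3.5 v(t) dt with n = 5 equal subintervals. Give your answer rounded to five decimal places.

31.66791

Δt = (3.5 − (-1))/5 = 0.9.
Midpoints: -0.55, 0.35, 1.25, 2.15, 3.05.
v(-0.55) ≈ 0.57695, v(0.35) ≈ 1.41907, v(1.25) ≈ 3.49034, v(2.15) ≈ 8.58486, v(3.05) ≈ 21.11534.
Sum = Δt · [v(-0.55) + v(0.35) + v(1.25) + v(2.15) + v(3.05)].
Sum ≈ 31.66791.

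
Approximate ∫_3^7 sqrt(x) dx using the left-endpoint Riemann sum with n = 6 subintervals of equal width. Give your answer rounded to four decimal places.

Δx = (7 − 3)/6 = 2/3.
Left endpoints: 3, 11/3, 13/3, 5, 17/3, 19/3.
f(3) ≈ 1.7321, f(11/3) ≈ 1.9149, f(13/3) ≈ 2.0817, f(5) ≈ 2.2361, f(17/3) ≈ 2.3805, f(19/3) ≈ 2.5166.
Sum = Δx · [f(3) + f(11/3) + f(13/3) + ...].
Sum ≈ 8.5745.

8.5745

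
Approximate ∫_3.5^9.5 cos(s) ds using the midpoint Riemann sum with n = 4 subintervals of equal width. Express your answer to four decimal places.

Δs = (9.5 − 3.5)/4 = 1.5.
Midpoints: 4.25, 5.75, 7.25, 8.75.
f(4.25) ≈ -0.4461, f(5.75) ≈ 0.8612, f(7.25) ≈ 0.5679, f(8.75) ≈ -0.7808.
Sum = Δs · [f(4.25) + f(5.75) + f(7.25) + f(8.75)].
Sum ≈ 0.3033.

0.3033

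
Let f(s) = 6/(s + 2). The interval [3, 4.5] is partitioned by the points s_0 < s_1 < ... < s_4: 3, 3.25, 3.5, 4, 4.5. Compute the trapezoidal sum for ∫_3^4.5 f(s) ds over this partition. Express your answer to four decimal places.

Subinterval widths: 0.25, 0.25, 0.5, 0.5.
f(3) = 1.2, f(3.25) = 8/7, f(3.5) = 12/11, f(4) = 1, f(4.5) = 12/13.
On each subinterval the trapezoid contributes (Δs_i/2)·[f(s_{i-1}) + f(s_i)].
Sum ≈ 1.5756.

1.5756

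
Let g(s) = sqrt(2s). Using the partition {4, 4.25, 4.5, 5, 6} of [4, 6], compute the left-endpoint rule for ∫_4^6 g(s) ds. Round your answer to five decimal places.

6.09825

Subinterval widths: 0.25, 0.25, 0.5, 1.
Left endpoints: 4, 4.25, 4.5, 5.
g(4) ≈ 2.82843, g(4.25) ≈ 2.91548, g(4.5) ≈ 3.00000, g(5) ≈ 3.16228.
Sum = Σ Δs_i · g(s_i).
Sum ≈ 6.09825.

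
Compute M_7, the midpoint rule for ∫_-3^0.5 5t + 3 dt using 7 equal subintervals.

Δt = (0.5 − (-3))/7 = 0.5.
Midpoints: -2.75, -2.25, -1.75, -1.25, -0.75, -0.25, 0.25.
f(-2.75) = -10.75, f(-2.25) = -8.25, f(-1.75) = -5.75, f(-1.25) = -3.25, f(-0.75) = -0.75, f(-0.25) = 1.75, f(0.25) = 4.25.
Sum = Δt · [f(-2.75) + f(-2.25) + f(-1.75) + ...].
Sum = -11.375.

-11.375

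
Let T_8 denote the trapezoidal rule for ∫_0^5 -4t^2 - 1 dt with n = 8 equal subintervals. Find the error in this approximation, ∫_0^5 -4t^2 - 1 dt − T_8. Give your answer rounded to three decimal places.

1.302

Exact integral: ∫_0^5 f(t) dt ≈ -171.66667.
T_8 = -172.96875.
Error ≈ -171.66667 − (-172.96875) ≈ 1.302.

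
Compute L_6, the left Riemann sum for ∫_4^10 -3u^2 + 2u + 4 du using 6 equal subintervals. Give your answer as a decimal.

Δu = (10 − 4)/6 = 1.
Left endpoints: 4, 5, 6, 7, 8, 9.
f(4) = -36, f(5) = -61, f(6) = -92, f(7) = -129, f(8) = -172, f(9) = -221.
Sum = Δu · [f(4) + f(5) + f(6) + ...].
Sum = -711.

-711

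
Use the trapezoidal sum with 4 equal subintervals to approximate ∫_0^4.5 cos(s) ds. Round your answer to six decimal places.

-0.872189

Δs = (4.5 − 0)/4 = 1.125.
f(0) ≈ 1.000000, f(1.125) ≈ 0.431177, f(2.25) ≈ -0.628174, f(3.375) ≈ -0.972884, f(4.5) ≈ -0.210796.
T_4 = (Δs/2)·[f(s_0) + 2f(s_1) + 2f(s_2) + 2f(s_3) + f(s_4)].
Sum ≈ -0.872189.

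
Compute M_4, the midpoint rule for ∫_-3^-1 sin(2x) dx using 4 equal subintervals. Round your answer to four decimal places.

Δx = (-1 − (-3))/4 = 0.5.
Midpoints: -2.75, -2.25, -1.75, -1.25.
f(-2.75) ≈ 0.7055, f(-2.25) ≈ 0.9775, f(-1.75) ≈ 0.3508, f(-1.25) ≈ -0.5985.
Sum = Δx · [f(-2.75) + f(-2.25) + f(-1.75) + f(-1.25)].
Sum ≈ 0.7177.

0.7177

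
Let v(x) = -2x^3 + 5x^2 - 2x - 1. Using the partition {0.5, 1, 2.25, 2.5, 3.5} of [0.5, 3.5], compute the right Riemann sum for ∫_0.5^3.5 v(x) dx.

-37.7109375

Subinterval widths: 0.5, 1.25, 0.25, 1.
Right endpoints: 1, 2.25, 2.5, 3.5.
v(1) = 0, v(2.25) = -2.96875, v(2.5) = -6, v(3.5) = -32.5.
Sum = Σ Δx_i · v(x_i).
Sum = -37.7109375.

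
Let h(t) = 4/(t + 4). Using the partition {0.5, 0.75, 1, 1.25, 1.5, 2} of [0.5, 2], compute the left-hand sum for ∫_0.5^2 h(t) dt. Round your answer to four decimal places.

1.1869

Subinterval widths: 0.25, 0.25, 0.25, 0.25, 0.5.
Left endpoints: 0.5, 0.75, 1, 1.25, 1.5.
h(0.5) = 8/9, h(0.75) = 16/19, h(1) = 0.8, h(1.25) = 16/21, h(1.5) = 8/11.
Sum = Σ Δt_i · h(t_i).
Sum ≈ 1.1869.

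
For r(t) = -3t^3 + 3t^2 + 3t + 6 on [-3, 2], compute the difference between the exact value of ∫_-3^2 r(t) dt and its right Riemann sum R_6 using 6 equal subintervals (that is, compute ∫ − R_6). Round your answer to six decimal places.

Exact integral: ∫_-3^2 r(t) dt = 106.25.
R_6 ≈ 66.84027778.
Error ≈ 106.25 − 66.84027778 ≈ 39.409722.

39.409722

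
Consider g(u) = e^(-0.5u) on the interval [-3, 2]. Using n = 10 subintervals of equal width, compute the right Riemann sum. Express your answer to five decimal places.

Δu = (2 − (-3))/10 = 0.5.
Right endpoints: -2.5, -2, -1.5, -1, -0.5, 0, 0.5, 1, 1.5, 2.
g(-2.5) ≈ 3.49034, g(-2) ≈ 2.71828, g(-1.5) ≈ 2.11700, g(-1) ≈ 1.64872, g(-0.5) ≈ 1.28403, g(0) ≈ 1.00000, g(0.5) ≈ 0.77880, g(1) ≈ 0.60653, g(1.5) ≈ 0.47237, g(2) ≈ 0.36788.
Sum = Δu · [g(-2.5) + g(-2) + g(-1.5) + ...].
Sum ≈ 7.24197.

7.24197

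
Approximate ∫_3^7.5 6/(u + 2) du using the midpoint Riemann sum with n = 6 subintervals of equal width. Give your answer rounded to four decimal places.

Δu = (7.5 − 3)/6 = 0.75.
Midpoints: 3.375, 4.125, 4.875, 5.625, 6.375, 7.125.
f(3.375) = 48/43, f(4.125) = 48/49, f(4.875) = 48/55, f(5.625) = 48/61, f(6.375) = 48/67, f(7.125) = 48/73.
Sum = Δu · [f(3.375) + f(4.125) + f(4.875) + ...].
Sum ≈ 3.8471.

3.8471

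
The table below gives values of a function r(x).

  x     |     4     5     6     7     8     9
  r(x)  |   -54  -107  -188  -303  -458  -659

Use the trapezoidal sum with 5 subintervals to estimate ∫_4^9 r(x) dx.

-1412.5

Δx = 1.
T_5 = (1/2)·[(-54) + 2·(-107) + 2·(-188) + 2·(-303) + 2·(-458) + (-659)] = -1412.5.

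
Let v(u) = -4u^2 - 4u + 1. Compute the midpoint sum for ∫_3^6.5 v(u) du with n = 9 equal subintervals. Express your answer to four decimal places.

-392.9902

Δu = (6.5 − 3)/9 = 7/18.
Midpoints: 115/36, 43/12, 143/36, 157/36, 4.75, 185/36, 199/36, 71/12, 227/36.
v(115/36) = -17041/324, v(43/12) = -2329/36, v(143/36) = -25273/324, v(157/36) = -29977/324, v(4.75) = -108.25, v(185/36) = -40561/324, v(199/36) = -46441/324, v(71/12) = -5857/36, v(227/36) = -59377/324.
Sum = Δu · [v(115/36) + v(43/12) + v(143/36) + ...].
Sum ≈ -392.9902.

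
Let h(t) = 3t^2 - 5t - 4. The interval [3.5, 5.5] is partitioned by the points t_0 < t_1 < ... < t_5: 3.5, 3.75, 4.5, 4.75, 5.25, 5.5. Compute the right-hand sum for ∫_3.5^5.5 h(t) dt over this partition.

81.5625

Subinterval widths: 0.25, 0.75, 0.25, 0.5, 0.25.
Right endpoints: 3.75, 4.5, 4.75, 5.25, 5.5.
h(3.75) = 19.4375, h(4.5) = 34.25, h(4.75) = 39.9375, h(5.25) = 52.4375, h(5.5) = 59.25.
Sum = Σ Δt_i · h(t_i).
Sum = 81.5625.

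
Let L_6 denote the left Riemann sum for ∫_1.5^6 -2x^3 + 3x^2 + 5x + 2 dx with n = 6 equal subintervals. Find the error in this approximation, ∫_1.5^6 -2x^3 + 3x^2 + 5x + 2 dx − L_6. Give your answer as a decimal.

-104.8359375

Exact integral: ∫_1.5^6 f(x) dx = -339.46875.
L_6 = -234.6328125.
Error = -339.46875 − (-234.6328125) = -104.8359375.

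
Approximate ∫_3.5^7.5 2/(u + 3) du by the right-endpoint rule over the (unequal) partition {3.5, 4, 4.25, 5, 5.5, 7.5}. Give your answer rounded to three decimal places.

0.898

Subinterval widths: 0.5, 0.25, 0.75, 0.5, 2.
Right endpoints: 4, 4.25, 5, 5.5, 7.5.
f(4) = 2/7, f(4.25) = 8/29, f(5) = 0.25, f(5.5) = 4/17, f(7.5) = 4/21.
Sum = Σ Δu_i · f(u_i).
Sum ≈ 0.898.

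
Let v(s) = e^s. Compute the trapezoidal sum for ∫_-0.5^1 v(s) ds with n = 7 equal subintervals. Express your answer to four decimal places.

Δs = (1 − (-0.5))/7 = 3/14.
v(-0.5) ≈ 0.6065, v(-2/7) ≈ 0.7515, v(-1/14) ≈ 0.9311, v(1/7) ≈ 1.1536, v(5/14) ≈ 1.4292, v(4/7) ≈ 1.7708, v(11/14) ≈ 2.1940, v(1) ≈ 2.7183.
T_7 = (Δs/2)·[v(s_0) + 2v(s_1) + ... + 2v(s_{6}) + v(s_7)].
Sum ≈ 2.1198.

2.1198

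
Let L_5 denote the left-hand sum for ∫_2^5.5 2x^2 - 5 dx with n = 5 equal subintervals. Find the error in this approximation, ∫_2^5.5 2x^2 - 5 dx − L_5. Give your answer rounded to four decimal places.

Exact integral: ∫_2^5.5 f(x) dx ≈ 88.083333.
L_5 = 70.28.
Error ≈ 88.083333 − 70.28 ≈ 17.8033.

17.8033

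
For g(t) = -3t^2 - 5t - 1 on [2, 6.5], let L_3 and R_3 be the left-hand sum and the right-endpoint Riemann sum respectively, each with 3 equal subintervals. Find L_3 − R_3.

205.875

L_3 = -268.875.
R_3 = -474.75.
L_3 − R_3 = 205.875.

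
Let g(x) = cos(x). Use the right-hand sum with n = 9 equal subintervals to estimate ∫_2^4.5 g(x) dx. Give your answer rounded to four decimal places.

-1.8462

Δx = (4.5 − 2)/9 = 5/18.
Right endpoints: 41/18, 23/9, 17/6, 28/9, 61/18, 11/3, 71/18, 38/9, 4.5.
g(41/18) ≈ -0.6495, g(23/9) ≈ -0.8331, g(17/6) ≈ -0.9529, g(28/9) ≈ -0.9995, g(61/18) ≈ -0.9696, g(11/3) ≈ -0.8653, g(71/18) ≈ -0.6947, g(38/9) ≈ -0.4708, g(4.5) ≈ -0.2108.
Sum = Δx · [g(41/18) + g(23/9) + g(17/6) + ...].
Sum ≈ -1.8462.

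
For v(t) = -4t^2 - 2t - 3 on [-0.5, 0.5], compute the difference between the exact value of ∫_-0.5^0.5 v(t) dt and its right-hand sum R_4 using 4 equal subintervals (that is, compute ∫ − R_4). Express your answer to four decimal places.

Exact integral: ∫_-0.5^0.5 v(t) dt ≈ -3.333333.
R_4 = -3.625.
Error ≈ -3.333333 − (-3.625) ≈ 0.2917.

0.2917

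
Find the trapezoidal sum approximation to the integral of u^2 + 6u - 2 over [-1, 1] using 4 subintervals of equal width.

Δu = (1 − (-1))/4 = 0.5.
f(-1) = -7, f(-0.5) = -4.75, f(0) = -2, f(0.5) = 1.25, f(1) = 5.
T_4 = (Δu/2)·[f(u_0) + 2f(u_1) + 2f(u_2) + 2f(u_3) + f(u_4)].
Sum = -3.25.

-3.25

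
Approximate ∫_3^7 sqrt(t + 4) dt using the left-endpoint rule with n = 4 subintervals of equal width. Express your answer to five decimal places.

11.63646

Δt = (7 − 3)/4 = 1.
Left endpoints: 3, 4, 5, 6.
f(3) ≈ 2.64575, f(4) ≈ 2.82843, f(5) ≈ 3.00000, f(6) ≈ 3.16228.
Sum = Δt · [f(3) + f(4) + f(5) + f(6)].
Sum ≈ 11.63646.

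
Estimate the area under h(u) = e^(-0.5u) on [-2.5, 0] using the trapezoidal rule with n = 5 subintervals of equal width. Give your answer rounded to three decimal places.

Δu = (0 − (-2.5))/5 = 0.5.
h(-2.5) ≈ 3.490, h(-2) ≈ 2.718, h(-1.5) ≈ 2.117, h(-1) ≈ 1.649, h(-0.5) ≈ 1.284, h(0) ≈ 1.000.
T_5 = (Δu/2)·[h(u_0) + 2h(u_1) + ... + 2h(u_{4}) + h(u_5)].
Sum ≈ 5.007.

5.007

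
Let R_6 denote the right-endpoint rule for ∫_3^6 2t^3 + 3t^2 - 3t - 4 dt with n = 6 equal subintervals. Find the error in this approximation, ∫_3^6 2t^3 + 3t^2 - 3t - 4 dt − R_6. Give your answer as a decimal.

Exact integral: ∫_3^6 f(t) dt = 744.
R_6 = 860.25.
Error = 744 − 860.25 = -116.25.

-116.25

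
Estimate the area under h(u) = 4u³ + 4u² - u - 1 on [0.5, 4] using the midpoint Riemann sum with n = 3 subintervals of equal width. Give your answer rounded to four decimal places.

317.4225

Δu = (4 − 0.5)/3 = 7/6.
Midpoints: 13/12, 2.25, 41/12.
h(13/12) = 3325/432, h(2.25) = 62.5625, h(41/12) = 87185/432.
Sum = Δu · [h(13/12) + h(2.25) + h(41/12)].
Sum ≈ 317.4225.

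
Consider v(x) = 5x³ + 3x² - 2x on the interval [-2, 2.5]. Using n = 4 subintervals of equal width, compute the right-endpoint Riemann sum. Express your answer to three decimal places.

121.790

Δx = (2.5 − (-2))/4 = 1.125.
Right endpoints: -0.875, 0.25, 1.375, 2.5.
v(-0.875) = 357/512, v(0.25) = -0.234375, v(1.375) = 8151/512, v(2.5) = 91.875.
Sum = Δx · [v(-0.875) + v(0.25) + v(1.375) + v(2.5)].
Sum ≈ 121.790.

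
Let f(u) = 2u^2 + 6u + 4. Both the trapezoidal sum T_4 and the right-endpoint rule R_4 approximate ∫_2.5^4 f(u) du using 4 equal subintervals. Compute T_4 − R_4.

-5.34375

T_4 = 67.5703125.
R_4 = 72.9140625.
T_4 − R_4 = -5.34375.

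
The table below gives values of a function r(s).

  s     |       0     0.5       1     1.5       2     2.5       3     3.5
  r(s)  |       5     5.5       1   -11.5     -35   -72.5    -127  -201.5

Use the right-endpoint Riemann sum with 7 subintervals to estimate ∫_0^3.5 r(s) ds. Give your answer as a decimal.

-220.5

Δs = 0.5.
Sum = 0.5·[5.5 + 1 + (-11.5) + (-35) + (-72.5) + (-127) + (-201.5)] = -220.5.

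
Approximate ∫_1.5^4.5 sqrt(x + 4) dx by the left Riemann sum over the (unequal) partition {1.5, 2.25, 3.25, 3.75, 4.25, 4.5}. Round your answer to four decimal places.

7.7152

Subinterval widths: 0.75, 1, 0.5, 0.5, 0.25.
Left endpoints: 1.5, 2.25, 3.25, 3.75, 4.25.
f(1.5) ≈ 2.3452, f(2.25) ≈ 2.5000, f(3.25) ≈ 2.6926, f(3.75) ≈ 2.7839, f(4.25) ≈ 2.8723.
Sum = Σ Δx_i · f(x_i).
Sum ≈ 7.7152.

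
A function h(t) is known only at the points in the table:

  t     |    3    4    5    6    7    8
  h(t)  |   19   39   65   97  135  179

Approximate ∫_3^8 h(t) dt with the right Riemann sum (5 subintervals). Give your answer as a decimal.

515

Δt = 1.
Sum = 1·[39 + 65 + 97 + 135 + 179] = 515.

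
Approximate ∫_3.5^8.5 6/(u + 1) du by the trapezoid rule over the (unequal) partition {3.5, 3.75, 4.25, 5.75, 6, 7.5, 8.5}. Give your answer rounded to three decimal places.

Subinterval widths: 0.25, 0.5, 1.5, 0.25, 1.5, 1.
f(3.5) = 4/3, f(3.75) = 24/19, f(4.25) = 8/7, f(5.75) = 8/9, f(6) = 6/7, f(7.5) = 12/17, f(8.5) = 12/19.
On each subinterval the trapezoid contributes (Δu_i/2)·[f(u_{i-1}) + f(u_i)].
Sum ≈ 4.509.

4.509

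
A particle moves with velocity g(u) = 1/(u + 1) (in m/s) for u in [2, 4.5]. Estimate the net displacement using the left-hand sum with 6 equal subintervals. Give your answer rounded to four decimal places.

Δu = (4.5 − 2)/6 = 5/12.
Left endpoints: 2, 29/12, 17/6, 3.25, 11/3, 49/12.
g(2) = 1/3, g(29/12) = 12/41, g(17/6) = 6/23, g(3.25) = 4/17, g(11/3) = 3/14, g(49/12) = 12/61.
Sum = Δu · [g(2) + g(29/12) + g(17/6) + ...].
Sum ≈ 0.6388.

0.6388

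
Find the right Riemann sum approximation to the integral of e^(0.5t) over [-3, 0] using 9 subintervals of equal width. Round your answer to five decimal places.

Δt = (0 − (-3))/9 = 1/3.
Right endpoints: -8/3, -7/3, -2, -5/3, -4/3, -1, -2/3, -1/3, 0.
f(-8/3) ≈ 0.26360, f(-7/3) ≈ 0.31140, f(-2) ≈ 0.36788, f(-5/3) ≈ 0.43460, f(-4/3) ≈ 0.51342, f(-1) ≈ 0.60653, f(-2/3) ≈ 0.71653, f(-1/3) ≈ 0.84648, f(0) ≈ 1.00000.
Sum = Δt · [f(-8/3) + f(-7/3) + f(-2) + ...].
Sum ≈ 1.68681.

1.68681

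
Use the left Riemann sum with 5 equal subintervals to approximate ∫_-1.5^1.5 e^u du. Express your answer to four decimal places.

3.1080

Δu = (1.5 − (-1.5))/5 = 0.6.
Left endpoints: -1.5, -0.9, -0.3, 0.3, 0.9.
f(-1.5) ≈ 0.2231, f(-0.9) ≈ 0.4066, f(-0.3) ≈ 0.7408, f(0.3) ≈ 1.3499, f(0.9) ≈ 2.4596.
Sum = Δu · [f(-1.5) + f(-0.9) + f(-0.3) + f(0.3) + f(0.9)].
Sum ≈ 3.1080.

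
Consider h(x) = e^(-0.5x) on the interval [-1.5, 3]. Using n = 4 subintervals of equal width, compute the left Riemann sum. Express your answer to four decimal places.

4.9524

Δx = (3 − (-1.5))/4 = 1.125.
Left endpoints: -1.5, -0.375, 0.75, 1.875.
h(-1.5) ≈ 2.1170, h(-0.375) ≈ 1.2062, h(0.75) ≈ 0.6873, h(1.875) ≈ 0.3916.
Sum = Δx · [h(-1.5) + h(-0.375) + h(0.75) + h(1.875)].
Sum ≈ 4.9524.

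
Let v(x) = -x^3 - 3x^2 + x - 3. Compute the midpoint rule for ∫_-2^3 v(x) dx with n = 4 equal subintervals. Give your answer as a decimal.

Δx = (3 − (-2))/4 = 1.25.
Midpoints: -1.375, -0.125, 1.125, 2.375.
v(-1.375) = -3813/512, v(-0.125) = -1623/512, v(1.125) = -3633/512, v(2.375) = -15843/512.
Sum = Δx · [v(-1.375) + v(-0.125) + v(1.125) + v(2.375)].
Sum = -60.8203125.

-60.8203125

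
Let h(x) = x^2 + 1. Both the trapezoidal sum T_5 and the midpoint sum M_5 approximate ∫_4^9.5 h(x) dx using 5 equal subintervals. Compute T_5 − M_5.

T_5 = 271.0675.
M_5 = 269.40375.
T_5 − M_5 = 1.66375.

1.66375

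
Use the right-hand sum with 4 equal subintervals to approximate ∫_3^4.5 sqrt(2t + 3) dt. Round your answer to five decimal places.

Δt = (4.5 − 3)/4 = 0.375.
Right endpoints: 3.375, 3.75, 4.125, 4.5.
f(3.375) ≈ 3.12250, f(3.75) ≈ 3.24037, f(4.125) ≈ 3.35410, f(4.5) ≈ 3.46410.
Sum = Δt · [f(3.375) + f(3.75) + f(4.125) + f(4.5)].
Sum ≈ 4.94290.

4.94290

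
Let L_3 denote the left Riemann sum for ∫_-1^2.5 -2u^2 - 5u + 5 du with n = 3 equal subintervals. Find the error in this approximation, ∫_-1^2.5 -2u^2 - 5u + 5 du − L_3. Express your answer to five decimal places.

-14.74537

Exact integral: ∫_-1^2.5 f(u) du ≈ -6.7083333.
L_3 ≈ 8.0370370.
Error ≈ -6.7083333 − 8.0370370 ≈ -14.74537.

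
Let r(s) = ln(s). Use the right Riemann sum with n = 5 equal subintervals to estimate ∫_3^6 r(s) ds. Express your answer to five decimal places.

4.65768

Δs = (6 − 3)/5 = 0.6.
Right endpoints: 3.6, 4.2, 4.8, 5.4, 6.
r(3.6) ≈ 1.28093, r(4.2) ≈ 1.43508, r(4.8) ≈ 1.56862, r(5.4) ≈ 1.68640, r(6) ≈ 1.79176.
Sum = Δs · [r(3.6) + r(4.2) + r(4.8) + r(5.4) + r(6)].
Sum ≈ 4.65768.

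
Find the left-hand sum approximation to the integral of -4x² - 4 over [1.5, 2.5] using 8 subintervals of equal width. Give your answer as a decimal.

-19.34375

Δx = (2.5 − 1.5)/8 = 0.125.
Left endpoints: 1.5, 1.625, 1.75, 1.875, 2, 2.125, 2.25, 2.375.
f(1.5) = -13, f(1.625) = -14.5625, f(1.75) = -16.25, f(1.875) = -18.0625, f(2) = -20, f(2.125) = -22.0625, f(2.25) = -24.25, f(2.375) = -26.5625.
Sum = Δx · [f(1.5) + f(1.625) + f(1.75) + ...].
Sum = -19.34375.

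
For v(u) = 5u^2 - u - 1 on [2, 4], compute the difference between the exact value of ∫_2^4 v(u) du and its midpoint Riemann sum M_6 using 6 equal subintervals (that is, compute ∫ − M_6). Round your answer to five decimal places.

Exact integral: ∫_2^4 v(u) du ≈ 85.3333333.
M_6 ≈ 85.2407407.
Error ≈ 85.3333333 − 85.2407407 ≈ 0.09259.

0.09259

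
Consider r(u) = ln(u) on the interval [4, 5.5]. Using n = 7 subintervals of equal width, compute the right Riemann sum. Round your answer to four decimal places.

2.3648

Δu = (5.5 − 4)/7 = 3/14.
Right endpoints: 59/14, 31/7, 65/14, 34/7, 71/14, 37/7, 5.5.
r(59/14) ≈ 1.4385, r(31/7) ≈ 1.4881, r(65/14) ≈ 1.5353, r(34/7) ≈ 1.5805, r(71/14) ≈ 1.6236, r(37/7) ≈ 1.6650, r(5.5) ≈ 1.7047.
Sum = Δu · [r(59/14) + r(31/7) + r(65/14) + ...].
Sum ≈ 2.3648.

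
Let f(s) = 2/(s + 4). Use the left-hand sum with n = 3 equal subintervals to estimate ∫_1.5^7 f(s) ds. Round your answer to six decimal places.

Δs = (7 − 1.5)/3 = 11/6.
Left endpoints: 1.5, 10/3, 31/6.
f(1.5) = 4/11, f(10/3) = 3/11, f(31/6) = 12/55.
Sum = Δs · [f(1.5) + f(10/3) + f(31/6)].
Sum ≈ 1.566667.

1.566667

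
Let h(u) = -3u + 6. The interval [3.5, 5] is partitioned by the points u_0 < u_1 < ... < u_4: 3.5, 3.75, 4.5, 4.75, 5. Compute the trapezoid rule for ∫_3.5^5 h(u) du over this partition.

-10.125

Subinterval widths: 0.25, 0.75, 0.25, 0.25.
h(3.5) = -4.5, h(3.75) = -5.25, h(4.5) = -7.5, h(4.75) = -8.25, h(5) = -9.
On each subinterval the trapezoid contributes (Δu_i/2)·[h(u_{i-1}) + h(u_i)].
Sum = -10.125.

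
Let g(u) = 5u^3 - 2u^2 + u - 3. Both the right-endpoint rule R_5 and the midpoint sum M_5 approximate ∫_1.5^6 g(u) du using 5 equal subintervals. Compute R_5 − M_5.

499.4915625

R_5 = 1958.31.
M_5 = 1458.8184375.
R_5 − M_5 = 499.4915625.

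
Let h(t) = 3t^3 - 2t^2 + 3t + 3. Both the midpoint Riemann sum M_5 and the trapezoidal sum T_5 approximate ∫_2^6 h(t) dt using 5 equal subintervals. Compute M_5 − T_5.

-21.76

M_5 = 874.08.
T_5 = 895.84.
M_5 − T_5 = -21.76.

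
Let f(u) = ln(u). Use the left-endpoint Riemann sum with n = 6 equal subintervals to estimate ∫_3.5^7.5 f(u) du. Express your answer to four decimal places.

6.4674

Δu = (7.5 − 3.5)/6 = 2/3.
Left endpoints: 3.5, 25/6, 29/6, 5.5, 37/6, 41/6.
f(3.5) ≈ 1.2528, f(25/6) ≈ 1.4271, f(29/6) ≈ 1.5755, f(5.5) ≈ 1.7047, f(37/6) ≈ 1.8192, f(41/6) ≈ 1.9218.
Sum = Δu · [f(3.5) + f(25/6) + f(29/6) + ...].
Sum ≈ 6.4674.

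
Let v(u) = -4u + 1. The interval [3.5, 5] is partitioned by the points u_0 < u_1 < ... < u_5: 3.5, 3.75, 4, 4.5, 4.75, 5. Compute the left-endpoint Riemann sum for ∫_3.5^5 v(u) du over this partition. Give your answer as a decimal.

-23

Subinterval widths: 0.25, 0.25, 0.5, 0.25, 0.25.
Left endpoints: 3.5, 3.75, 4, 4.5, 4.75.
v(3.5) = -13, v(3.75) = -14, v(4) = -15, v(4.5) = -17, v(4.75) = -18.
Sum = Σ Δu_i · v(u_i).
Sum = -23.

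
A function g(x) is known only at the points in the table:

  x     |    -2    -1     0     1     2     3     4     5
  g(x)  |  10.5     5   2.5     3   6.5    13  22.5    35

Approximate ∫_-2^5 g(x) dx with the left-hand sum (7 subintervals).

63

Δx = 1.
Sum = 1·[10.5 + 5 + 2.5 + 3 + 6.5 + 13 + 22.5] = 63.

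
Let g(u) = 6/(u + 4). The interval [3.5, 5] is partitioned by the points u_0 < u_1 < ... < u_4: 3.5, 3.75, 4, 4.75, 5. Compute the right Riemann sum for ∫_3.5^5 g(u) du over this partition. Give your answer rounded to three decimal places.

1.062

Subinterval widths: 0.25, 0.25, 0.75, 0.25.
Right endpoints: 3.75, 4, 4.75, 5.
g(3.75) = 24/31, g(4) = 0.75, g(4.75) = 24/35, g(5) = 2/3.
Sum = Σ Δu_i · g(u_i).
Sum ≈ 1.062.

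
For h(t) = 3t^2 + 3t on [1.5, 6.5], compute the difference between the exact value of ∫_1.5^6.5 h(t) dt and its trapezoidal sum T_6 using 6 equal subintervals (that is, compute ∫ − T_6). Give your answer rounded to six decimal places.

Exact integral: ∫_1.5^6.5 h(t) dt = 331.25.
T_6 ≈ 332.98611111.
Error ≈ 331.25 − 332.98611111 ≈ -1.736111.

-1.736111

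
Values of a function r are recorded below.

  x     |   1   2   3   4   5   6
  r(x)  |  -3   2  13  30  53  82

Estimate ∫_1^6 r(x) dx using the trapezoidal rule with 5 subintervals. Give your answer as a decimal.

137.5

Δx = 1.
T_5 = (1/2)·[(-3) + 2·2 + 2·13 + 2·30 + 2·53 + 82] = 137.5.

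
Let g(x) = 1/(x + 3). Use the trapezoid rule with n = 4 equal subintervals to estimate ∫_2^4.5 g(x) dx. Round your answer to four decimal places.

0.4062

Δx = (4.5 − 2)/4 = 0.625.
g(2) = 0.2, g(2.625) = 8/45, g(3.25) = 0.16, g(3.875) = 8/55, g(4.5) = 2/15.
T_4 = (Δx/2)·[g(x_0) + 2g(x_1) + 2g(x_2) + 2g(x_3) + g(x_4)].
Sum ≈ 0.4062.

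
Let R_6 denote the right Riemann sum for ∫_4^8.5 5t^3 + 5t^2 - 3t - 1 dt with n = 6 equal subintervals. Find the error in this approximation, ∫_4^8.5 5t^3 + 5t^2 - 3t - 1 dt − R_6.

Exact integral: ∫_4^8.5 f(t) dt = 7033.078125.
R_6 = 8206.62890625.
Error = 7033.078125 − 8206.62890625 = -1173.55078125.

-1173.55078125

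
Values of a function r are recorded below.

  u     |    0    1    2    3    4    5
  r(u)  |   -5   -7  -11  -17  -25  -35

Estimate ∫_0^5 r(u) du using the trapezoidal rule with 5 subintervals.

Δu = 1.
T_5 = (1/2)·[(-5) + 2·(-7) + 2·(-11) + 2·(-17) + 2·(-25) + (-35)] = -80.

-80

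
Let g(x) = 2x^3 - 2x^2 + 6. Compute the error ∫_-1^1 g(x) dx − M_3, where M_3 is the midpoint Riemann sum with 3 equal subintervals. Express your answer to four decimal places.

-0.1481

Exact integral: ∫_-1^1 g(x) dx ≈ 10.666667.
M_3 ≈ 10.814815.
Error ≈ 10.666667 − 10.814815 ≈ -0.1481.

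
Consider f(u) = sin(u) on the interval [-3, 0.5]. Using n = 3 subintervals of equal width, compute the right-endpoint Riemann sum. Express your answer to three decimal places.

Δu = (0.5 − (-3))/3 = 7/6.
Right endpoints: -11/6, -2/3, 0.5.
f(-11/6) ≈ -0.966, f(-2/3) ≈ -0.618, f(0.5) ≈ 0.479.
Sum = Δu · [f(-11/6) + f(-2/3) + f(0.5)].
Sum ≈ -1.289.

-1.289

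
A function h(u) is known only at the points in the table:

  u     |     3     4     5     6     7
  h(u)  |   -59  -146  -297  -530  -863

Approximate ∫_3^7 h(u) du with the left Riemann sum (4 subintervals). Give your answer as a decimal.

-1032

Δu = 1.
Sum = 1·[(-59) + (-146) + (-297) + (-530)] = -1032.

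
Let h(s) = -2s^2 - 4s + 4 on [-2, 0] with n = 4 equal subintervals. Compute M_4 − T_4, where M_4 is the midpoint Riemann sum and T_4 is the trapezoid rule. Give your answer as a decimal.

0.25

M_4 = 10.75.
T_4 = 10.5.
M_4 − T_4 = 0.25.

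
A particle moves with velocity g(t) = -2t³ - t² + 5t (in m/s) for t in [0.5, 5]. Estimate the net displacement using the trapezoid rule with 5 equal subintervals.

Δt = (5 − 0.5)/5 = 0.9.
g(0.5) = 2, g(1.4) = -0.448, g(2.3) = -18.124, g(3.2) = -59.776, g(4.1) = -134.152, g(5) = -250.
T_5 = (Δt/2)·[g(t_0) + 2g(t_1) + ... + 2g(t_{4}) + g(t_5)].
Sum = -302.85.

-302.85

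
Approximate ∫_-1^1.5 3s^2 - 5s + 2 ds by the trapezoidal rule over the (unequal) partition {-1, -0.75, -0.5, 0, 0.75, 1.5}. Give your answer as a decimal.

Subinterval widths: 0.25, 0.25, 0.5, 0.75, 0.75.
f(-1) = 10, f(-0.75) = 7.4375, f(-0.5) = 5.25, f(0) = 2, f(0.75) = -0.0625, f(1.5) = 1.25.
On each subinterval the trapezoid contributes (Δs_i/2)·[f(s_{i-1}) + f(s_i)].
Sum = 6.75.

6.75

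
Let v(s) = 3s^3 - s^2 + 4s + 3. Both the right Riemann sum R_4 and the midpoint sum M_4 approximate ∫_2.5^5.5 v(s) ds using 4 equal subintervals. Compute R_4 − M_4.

179.859375

R_4 = 838.6875.
M_4 = 658.828125.
R_4 − M_4 = 179.859375.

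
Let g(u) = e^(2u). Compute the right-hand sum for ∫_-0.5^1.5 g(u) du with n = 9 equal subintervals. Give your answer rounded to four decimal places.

12.2114

Δu = (1.5 − (-0.5))/9 = 2/9.
Right endpoints: -5/18, -1/18, 1/6, 7/18, 11/18, 5/6, 19/18, 23/18, 1.5.
g(-5/18) ≈ 0.5738, g(-1/18) ≈ 0.8948, g(1/6) ≈ 1.3956, g(7/18) ≈ 2.1766, g(11/18) ≈ 3.3947, g(5/6) ≈ 5.2945, g(19/18) ≈ 8.2574, g(23/18) ≈ 12.8785, g(1.5) ≈ 20.0855.
Sum = Δu · [g(-5/18) + g(-1/18) + g(1/6) + ...].
Sum ≈ 12.2114.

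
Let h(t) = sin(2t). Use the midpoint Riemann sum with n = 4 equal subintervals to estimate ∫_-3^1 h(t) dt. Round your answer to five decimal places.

Δt = (1 − (-3))/4 = 1.
Midpoints: -2.5, -1.5, -0.5, 0.5.
h(-2.5) ≈ 0.95892, h(-1.5) ≈ -0.14112, h(-0.5) ≈ -0.84147, h(0.5) ≈ 0.84147.
Sum = Δt · [h(-2.5) + h(-1.5) + h(-0.5) + h(0.5)].
Sum ≈ 0.81780.

0.81780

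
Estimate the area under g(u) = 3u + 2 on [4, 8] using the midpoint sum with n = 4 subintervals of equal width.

Δu = (8 − 4)/4 = 1.
Midpoints: 4.5, 5.5, 6.5, 7.5.
g(4.5) = 15.5, g(5.5) = 18.5, g(6.5) = 21.5, g(7.5) = 24.5.
Sum = Δu · [g(4.5) + g(5.5) + g(6.5) + g(7.5)].
Sum = 80.

80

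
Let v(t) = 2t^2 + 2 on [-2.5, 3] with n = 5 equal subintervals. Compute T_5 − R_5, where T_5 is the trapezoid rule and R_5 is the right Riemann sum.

-3.025

T_5 = 41.635.
R_5 = 44.66.
T_5 − R_5 = -3.025.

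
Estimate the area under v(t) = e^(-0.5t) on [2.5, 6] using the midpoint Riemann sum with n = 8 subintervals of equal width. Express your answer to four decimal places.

0.4725

Δt = (6 − 2.5)/8 = 0.4375.
Midpoints: 2.71875, 3.15625, 3.59375, 4.03125, 4.46875, 4.90625, 5.34375, 5.78125.
v(2.71875) ≈ 0.2568, v(3.15625) ≈ 0.2064, v(3.59375) ≈ 0.1658, v(4.03125) ≈ 0.1332, v(4.46875) ≈ 0.1071, v(4.90625) ≈ 0.0860, v(5.34375) ≈ 0.0691, v(5.78125) ≈ 0.0555.
Sum = Δt · [v(2.71875) + v(3.15625) + v(3.59375) + ...].
Sum ≈ 0.4725.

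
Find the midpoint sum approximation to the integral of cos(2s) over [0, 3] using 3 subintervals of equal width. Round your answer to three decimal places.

-0.166

Δs = (3 − 0)/3 = 1.
Midpoints: 0.5, 1.5, 2.5.
f(0.5) ≈ 0.540, f(1.5) ≈ -0.990, f(2.5) ≈ 0.284.
Sum = Δs · [f(0.5) + f(1.5) + f(2.5)].
Sum ≈ -0.166.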